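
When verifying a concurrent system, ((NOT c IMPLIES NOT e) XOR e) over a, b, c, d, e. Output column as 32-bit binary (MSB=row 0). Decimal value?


Formula: ((NOT c IMPLIES NOT e) XOR e) over a, b, c, d, e (32 rows)
Evaluate each row (bits = a,b,c,d,e, MSB first):
  row 0 [00000]: ((NOT 0 IMPLIES NOT 0) XOR 0) -> 1
  row 1 [00001]: ((NOT 0 IMPLIES NOT 1) XOR 1) -> 1
  row 2 [00010]: ((NOT 0 IMPLIES NOT 0) XOR 0) -> 1
  row 3 [00011]: ((NOT 0 IMPLIES NOT 1) XOR 1) -> 1
  row 4 [00100]: ((NOT 1 IMPLIES NOT 0) XOR 0) -> 1
  row 5 [00101]: ((NOT 1 IMPLIES NOT 1) XOR 1) -> 0
  row 6 [00110]: ((NOT 1 IMPLIES NOT 0) XOR 0) -> 1
  row 7 [00111]: ((NOT 1 IMPLIES NOT 1) XOR 1) -> 0
  row 8 [01000]: ((NOT 0 IMPLIES NOT 0) XOR 0) -> 1
  row 9 [01001]: ((NOT 0 IMPLIES NOT 1) XOR 1) -> 1
  row 10 [01010]: ((NOT 0 IMPLIES NOT 0) XOR 0) -> 1
  row 11 [01011]: ((NOT 0 IMPLIES NOT 1) XOR 1) -> 1
  row 12 [01100]: ((NOT 1 IMPLIES NOT 0) XOR 0) -> 1
  row 13 [01101]: ((NOT 1 IMPLIES NOT 1) XOR 1) -> 0
  row 14 [01110]: ((NOT 1 IMPLIES NOT 0) XOR 0) -> 1
  row 15 [01111]: ((NOT 1 IMPLIES NOT 1) XOR 1) -> 0
  row 16 [10000]: ((NOT 0 IMPLIES NOT 0) XOR 0) -> 1
  row 17 [10001]: ((NOT 0 IMPLIES NOT 1) XOR 1) -> 1
  row 18 [10010]: ((NOT 0 IMPLIES NOT 0) XOR 0) -> 1
  row 19 [10011]: ((NOT 0 IMPLIES NOT 1) XOR 1) -> 1
  row 20 [10100]: ((NOT 1 IMPLIES NOT 0) XOR 0) -> 1
  row 21 [10101]: ((NOT 1 IMPLIES NOT 1) XOR 1) -> 0
  row 22 [10110]: ((NOT 1 IMPLIES NOT 0) XOR 0) -> 1
  row 23 [10111]: ((NOT 1 IMPLIES NOT 1) XOR 1) -> 0
  row 24 [11000]: ((NOT 0 IMPLIES NOT 0) XOR 0) -> 1
  row 25 [11001]: ((NOT 0 IMPLIES NOT 1) XOR 1) -> 1
  row 26 [11010]: ((NOT 0 IMPLIES NOT 0) XOR 0) -> 1
  row 27 [11011]: ((NOT 0 IMPLIES NOT 1) XOR 1) -> 1
  row 28 [11100]: ((NOT 1 IMPLIES NOT 0) XOR 0) -> 1
  row 29 [11101]: ((NOT 1 IMPLIES NOT 1) XOR 1) -> 0
  row 30 [11110]: ((NOT 1 IMPLIES NOT 0) XOR 0) -> 1
  row 31 [11111]: ((NOT 1 IMPLIES NOT 1) XOR 1) -> 0
Full result column, 4 rows per line (a,b,c fixed per line; d,e runs 00..11 left to right):
  rows 0-3 [a,b,c=000]: 1111  = hex F
  rows 4-7 [a,b,c=001]: 1010  = hex A
  rows 8-11 [a,b,c=010]: 1111  = hex F
  rows 12-15 [a,b,c=011]: 1010  = hex A
  rows 16-19 [a,b,c=100]: 1111  = hex F
  rows 20-23 [a,b,c=101]: 1010  = hex A
  rows 24-27 [a,b,c=110]: 1111  = hex F
  rows 28-31 [a,b,c=111]: 1010  = hex A
Output column (row 0 .. row 31) = 11111010111110101111101011111010
Output column grouped in 4s = 1111 1010 1111 1010 1111 1010 1111 1010 = 0xFAFAFAFA
Convert to decimal digit by digit (value = value*16 + digit):
  F -> 15
  15*16 + 10 (A) = 250
  250*16 + 15 (F) = 4015
  4015*16 + 10 (A) = 64250
  64250*16 + 15 (F) = 1028015
  1028015*16 + 10 (A) = 16448250
  16448250*16 + 15 (F) = 263172015
  263172015*16 + 10 (A) = 4210752250
Decimal = 4210752250

4210752250


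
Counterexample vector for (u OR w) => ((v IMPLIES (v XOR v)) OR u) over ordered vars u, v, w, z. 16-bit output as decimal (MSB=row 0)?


F1 = (u OR w)
F2 = ((v IMPLIES (v XOR v)) OR u)
Counterexample to F1=>F2 is where F1=1 and F2=0.
Evaluate each row (bits = u,v,w,z, MSB first):
  row 0 [0000]: F1=0 F2=1 -> F1&~F2 -> 0
  row 1 [0001]: F1=0 F2=1 -> F1&~F2 -> 0
  row 2 [0010]: F1=1 F2=1 -> F1&~F2 -> 0
  row 3 [0011]: F1=1 F2=1 -> F1&~F2 -> 0
  row 4 [0100]: F1=0 F2=0 -> F1&~F2 -> 0
  row 5 [0101]: F1=0 F2=0 -> F1&~F2 -> 0
  row 6 [0110]: F1=1 F2=0 -> F1&~F2 -> 1
  row 7 [0111]: F1=1 F2=0 -> F1&~F2 -> 1
  row 8 [1000]: F1=1 F2=1 -> F1&~F2 -> 0
  row 9 [1001]: F1=1 F2=1 -> F1&~F2 -> 0
  row 10 [1010]: F1=1 F2=1 -> F1&~F2 -> 0
  row 11 [1011]: F1=1 F2=1 -> F1&~F2 -> 0
  row 12 [1100]: F1=1 F2=1 -> F1&~F2 -> 0
  row 13 [1101]: F1=1 F2=1 -> F1&~F2 -> 0
  row 14 [1110]: F1=1 F2=1 -> F1&~F2 -> 0
  row 15 [1111]: F1=1 F2=1 -> F1&~F2 -> 0
Full result column, 4 rows per line (u,v fixed per line; w,z runs 00..11 left to right):
  rows 0-3 [u,v=00]: 0000  = hex 0
  rows 4-7 [u,v=01]: 0011  = hex 3
  rows 8-11 [u,v=10]: 0000  = hex 0
  rows 12-15 [u,v=11]: 0000  = hex 0
Counterexample vector (row 0 .. row 15) = 0000001100000000
Output column grouped in 4s = 0000 0011 0000 0000 = 0x0300
Convert to decimal digit by digit (value = value*16 + digit):
  0 -> 0
  0*16 + 3 = 3
  3*16 + 0 = 48
  48*16 + 0 = 768
Decimal = 768

768


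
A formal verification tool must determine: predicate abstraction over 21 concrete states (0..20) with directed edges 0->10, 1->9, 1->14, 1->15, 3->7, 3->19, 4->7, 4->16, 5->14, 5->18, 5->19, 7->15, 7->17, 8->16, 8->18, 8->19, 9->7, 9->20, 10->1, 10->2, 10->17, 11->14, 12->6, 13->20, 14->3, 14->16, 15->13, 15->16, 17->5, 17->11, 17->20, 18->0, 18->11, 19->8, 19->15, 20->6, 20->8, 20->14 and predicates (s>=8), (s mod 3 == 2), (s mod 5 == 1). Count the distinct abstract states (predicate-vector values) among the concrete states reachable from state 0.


BFS from 0:
Concrete reachable: {0, 1, 2, 3, 5, 6, 7, 8, 9, 10, 11, 13, 14, 15, 16, 17, 18, 19, 20}
Abstract via predicates (s>=8), (s mod 3 == 2), (s mod 5 == 1):
  (0,0,0) <- {0, 3, 7}
  (0,0,1) <- {1, 6}
  (0,1,0) <- {2, 5}
  (1,0,0) <- {9, 10, 13, 15, 18, 19}
  (1,0,1) <- {16}
  (1,1,0) <- {8, 14, 17, 20}
  (1,1,1) <- {11}
Distinct abstract states = 7

7


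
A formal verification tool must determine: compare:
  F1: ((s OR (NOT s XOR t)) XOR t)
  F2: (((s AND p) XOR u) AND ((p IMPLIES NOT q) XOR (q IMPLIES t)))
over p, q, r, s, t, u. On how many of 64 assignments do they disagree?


F1 = ((s OR (NOT s XOR t)) XOR t)
F2 = (((s AND p) XOR u) AND ((p IMPLIES NOT q) XOR (q IMPLIES t)))
Evaluate both on each of 64 rows (bits = p,q,r,s,t,u):
  row 0 [000000]: F1=1 F2=0 (differ) -> 1
  row 1 [000001]: F1=1 F2=0 (differ) -> 1
  row 2 [000010]: F1=1 F2=0 (differ) -> 1
  row 3 [000011]: F1=1 F2=0 (differ) -> 1
  row 4 [000100]: F1=1 F2=0 (differ) -> 1
  (every remaining row is evaluated the same way; all 64 results are listed next)
Full result column, 8 rows per line (p,q,r fixed per line; s,t,u runs 000..111 left to right):
  rows 0-7 [p,q,r=000]: 11111100  (ones: 6)
  rows 8-15 [p,q,r=001]: 11111100  (ones: 6)
  rows 16-23 [p,q,r=010]: 10111000  (ones: 4)
  rows 24-31 [p,q,r=011]: 10111000  (ones: 4)
  rows 32-39 [p,q,r=100]: 11111100  (ones: 6)
  rows 40-47 [p,q,r=101]: 11111100  (ones: 6)
  rows 48-55 [p,q,r=110]: 11101110  (ones: 6)
  rows 56-63 [p,q,r=111]: 11101110  (ones: 6)
Disagreements = 6+6+4+4+6+6+6+6 = 44

44


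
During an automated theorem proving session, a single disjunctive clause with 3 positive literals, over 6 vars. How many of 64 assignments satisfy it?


Step 1: Total=2^6=64
Step 2: Unsat when all 3 false: 2^3=8
Step 3: Sat=64-8=56

56


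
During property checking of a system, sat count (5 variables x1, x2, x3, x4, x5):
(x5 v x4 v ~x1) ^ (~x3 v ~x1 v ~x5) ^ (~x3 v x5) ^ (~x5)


CNF with 4 clauses over 5 vars (32 assignments).
An assignment satisfies CNF iff every clause has >=1 true literal.
Check each row (bits = x1,x2,x3,x4,x5; clause T/F shown):
  row 0 [00000]: clauses=TTTT -> 1
  row 1 [00001]: clauses=TTTF -> 0
  row 2 [00010]: clauses=TTTT -> 1
  row 3 [00011]: clauses=TTTF -> 0
  row 4 [00100]: clauses=TTFT -> 0
  row 5 [00101]: clauses=TTTF -> 0
  row 6 [00110]: clauses=TTFT -> 0
  row 7 [00111]: clauses=TTTF -> 0
  row 8 [01000]: clauses=TTTT -> 1
  row 9 [01001]: clauses=TTTF -> 0
  row 10 [01010]: clauses=TTTT -> 1
  row 11 [01011]: clauses=TTTF -> 0
  row 12 [01100]: clauses=TTFT -> 0
  row 13 [01101]: clauses=TTTF -> 0
  row 14 [01110]: clauses=TTFT -> 0
  row 15 [01111]: clauses=TTTF -> 0
  row 16 [10000]: clauses=FTTT -> 0
  row 17 [10001]: clauses=TTTF -> 0
  row 18 [10010]: clauses=TTTT -> 1
  row 19 [10011]: clauses=TTTF -> 0
  row 20 [10100]: clauses=FTFT -> 0
  row 21 [10101]: clauses=TFTF -> 0
  row 22 [10110]: clauses=TTFT -> 0
  row 23 [10111]: clauses=TFTF -> 0
  row 24 [11000]: clauses=FTTT -> 0
  row 25 [11001]: clauses=TTTF -> 0
  row 26 [11010]: clauses=TTTT -> 1
  row 27 [11011]: clauses=TTTF -> 0
  row 28 [11100]: clauses=FTFT -> 0
  row 29 [11101]: clauses=TFTF -> 0
  row 30 [11110]: clauses=TTFT -> 0
  row 31 [11111]: clauses=TFTF -> 0
Full result column, 8 rows per line (x1,x2 fixed per line; x3,x4,x5 runs 000..111 left to right):
  rows 0-7 [x1,x2=00]: 10100000  (ones: 2)
  rows 8-15 [x1,x2=01]: 10100000  (ones: 2)
  rows 16-23 [x1,x2=10]: 00100000  (ones: 1)
  rows 24-31 [x1,x2=11]: 00100000  (ones: 1)
Satisfying assignments = 2+2+1+1 = 6

6


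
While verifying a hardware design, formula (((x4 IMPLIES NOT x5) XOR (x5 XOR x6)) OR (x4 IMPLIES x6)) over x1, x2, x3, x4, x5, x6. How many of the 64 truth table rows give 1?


Formula: (((x4 IMPLIES NOT x5) XOR (x5 XOR x6)) OR (x4 IMPLIES x6)) over 6 vars (64 rows)
Evaluate each row (x1, x2, x3, x4, x5, x6 as bits, MSB first):
  row 0 [000000]: (((0 IMPLIES NOT 0) XOR (0 XOR 0)) OR (0 IMPLIES 0)) -> 1
  row 1 [000001]: (((0 IMPLIES NOT 0) XOR (0 XOR 1)) OR (0 IMPLIES 1)) -> 1
  row 2 [000010]: (((0 IMPLIES NOT 1) XOR (1 XOR 0)) OR (0 IMPLIES 0)) -> 1
  row 3 [000011]: (((0 IMPLIES NOT 1) XOR (1 XOR 1)) OR (0 IMPLIES 1)) -> 1
  row 4 [000100]: (((1 IMPLIES NOT 0) XOR (0 XOR 0)) OR (1 IMPLIES 0)) -> 1
  (every remaining row is evaluated the same way; all 64 results are listed next)
Full result column, 8 rows per line (x1,x2,x3 fixed per line; x4,x5,x6 runs 000..111 left to right):
  rows 0-7 [x1,x2,x3=000]: 11111111  (ones: 8)
  rows 8-15 [x1,x2,x3=001]: 11111111  (ones: 8)
  rows 16-23 [x1,x2,x3=010]: 11111111  (ones: 8)
  rows 24-31 [x1,x2,x3=011]: 11111111  (ones: 8)
  rows 32-39 [x1,x2,x3=100]: 11111111  (ones: 8)
  rows 40-47 [x1,x2,x3=101]: 11111111  (ones: 8)
  rows 48-55 [x1,x2,x3=110]: 11111111  (ones: 8)
  rows 56-63 [x1,x2,x3=111]: 11111111  (ones: 8)
Count of 1-rows = 8+8+8+8+8+8+8+8 = 64

64


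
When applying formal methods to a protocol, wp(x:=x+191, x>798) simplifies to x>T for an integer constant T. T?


Formula: wp(x:=E, P) = P[E/x] (substitute E for x in postcondition)
Step 1: Postcondition: x>798
Step 2: Substitute x+191 for x: x+191>798
Step 3: Solve for x: x > 798-191 = 607

607


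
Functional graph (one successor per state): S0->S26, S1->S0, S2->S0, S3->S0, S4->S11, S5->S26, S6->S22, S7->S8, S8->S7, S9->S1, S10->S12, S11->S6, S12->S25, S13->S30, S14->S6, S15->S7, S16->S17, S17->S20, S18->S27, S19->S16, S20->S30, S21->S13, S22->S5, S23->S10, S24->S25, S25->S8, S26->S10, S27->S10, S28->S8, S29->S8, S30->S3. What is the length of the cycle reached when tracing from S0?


Trace from S0 until a state repeats:
  S0 -> S26 -> S10 -> S12 -> S25 -> S8 -> S7 -> S8
S8 first seen at step 5, revisited at step 7.
Cycle length = 7 - 5 = 2

2


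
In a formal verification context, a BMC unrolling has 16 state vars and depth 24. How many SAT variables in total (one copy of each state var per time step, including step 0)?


BMC unrolls to depth k, creating one copy of each state var for steps 0..k.
Step count = 24 + 1 = 25 (steps 0 through 24)
Vars per step = 16
Total = 16 * 25 = 400

400


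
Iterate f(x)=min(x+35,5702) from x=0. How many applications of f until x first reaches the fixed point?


Step 1: x=0, cap=5702, increment=35
Step 2: x grows by 35 each step until capped at 5702; fixed point is x=5702
Step 3: iterations = ceil(5702/35) = 163

163


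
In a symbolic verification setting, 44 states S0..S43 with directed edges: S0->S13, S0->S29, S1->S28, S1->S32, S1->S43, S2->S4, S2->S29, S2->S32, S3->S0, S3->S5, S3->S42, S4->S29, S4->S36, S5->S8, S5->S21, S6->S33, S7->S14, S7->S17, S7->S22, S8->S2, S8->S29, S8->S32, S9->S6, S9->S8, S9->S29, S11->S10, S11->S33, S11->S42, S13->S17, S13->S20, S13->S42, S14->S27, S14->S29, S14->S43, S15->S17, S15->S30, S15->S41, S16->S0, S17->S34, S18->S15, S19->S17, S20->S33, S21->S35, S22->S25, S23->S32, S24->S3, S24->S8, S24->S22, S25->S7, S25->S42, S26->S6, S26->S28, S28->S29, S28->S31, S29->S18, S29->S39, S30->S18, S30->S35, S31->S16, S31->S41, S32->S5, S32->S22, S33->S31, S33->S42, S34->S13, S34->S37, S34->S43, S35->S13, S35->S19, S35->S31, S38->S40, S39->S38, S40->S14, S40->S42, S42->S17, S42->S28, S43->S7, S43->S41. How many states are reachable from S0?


BFS from S0:
  layer 0: {S0}
  layer 1: {S13, S29}
  layer 2: {S17, S18, S20, S39, S42}
  layer 3: {S15, S28, S33, S34, S38}
  layer 4: {S30, S31, S37, S40, S41, S43}
  layer 5: {S7, S14, S16, S35}
  layer 6: {S19, S22, S27}
  layer 7: {S25}
Reachable set: {S0, S7, S13, S14, S15, S16, S17, S18, S19, S20, S22, S25, S27, S28, S29, S30, S31, S33, S34, S35, S37, S38, S39, S40, S41, S42, S43}
Count = 27

27


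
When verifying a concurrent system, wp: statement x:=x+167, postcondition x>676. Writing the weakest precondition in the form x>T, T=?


Formula: wp(x:=E, P) = P[E/x] (substitute E for x in postcondition)
Step 1: Postcondition: x>676
Step 2: Substitute x+167 for x: x+167>676
Step 3: Solve for x: x > 676-167 = 509

509


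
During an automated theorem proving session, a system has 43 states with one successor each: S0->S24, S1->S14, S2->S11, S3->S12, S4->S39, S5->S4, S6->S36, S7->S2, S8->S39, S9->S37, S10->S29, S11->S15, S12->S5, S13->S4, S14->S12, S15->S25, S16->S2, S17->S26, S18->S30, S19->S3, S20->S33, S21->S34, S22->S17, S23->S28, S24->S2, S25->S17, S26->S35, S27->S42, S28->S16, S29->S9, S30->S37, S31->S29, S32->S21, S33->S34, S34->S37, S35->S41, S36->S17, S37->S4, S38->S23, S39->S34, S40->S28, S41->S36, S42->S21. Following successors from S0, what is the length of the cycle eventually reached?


Trace from S0 until a state repeats:
  S0 -> S24 -> S2 -> S11 -> S15 -> S25 -> S17 -> S26 -> S35 -> S41 -> S36 -> S17
S17 first seen at step 6, revisited at step 11.
Cycle length = 11 - 6 = 5

5


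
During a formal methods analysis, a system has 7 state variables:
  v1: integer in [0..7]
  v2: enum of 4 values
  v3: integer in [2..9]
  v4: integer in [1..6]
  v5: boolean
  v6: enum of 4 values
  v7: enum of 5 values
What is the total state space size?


State space = product of domain sizes of all variables.
Domain sizes:
  v1 (integer in [0..7]): 8
  v2 (enum of 4 values): 4
  v3 (integer in [2..9]): 8
  v4 (integer in [1..6]): 6
  v5 (boolean): 2
  v6 (enum of 4 values): 4
  v7 (enum of 5 values): 5
Product = 8 * 4 * 8 * 6 * 2 * 4 * 5 = 61440

61440


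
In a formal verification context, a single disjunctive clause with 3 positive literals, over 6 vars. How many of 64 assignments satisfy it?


Step 1: Total=2^6=64
Step 2: Unsat when all 3 false: 2^3=8
Step 3: Sat=64-8=56

56


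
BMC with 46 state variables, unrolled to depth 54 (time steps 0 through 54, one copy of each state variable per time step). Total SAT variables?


BMC unrolls to depth k, creating one copy of each state var for steps 0..k.
Step count = 54 + 1 = 55 (steps 0 through 54)
Vars per step = 46
Total = 46 * 55 = 2530

2530


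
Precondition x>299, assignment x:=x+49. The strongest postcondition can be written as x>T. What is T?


Formula: sp(P, x:=E) = exists old_x. (x = E[old_x/x]) AND P[old_x/x] (old_x is the value of x before the assignment; eliminate old_x by solving x = E[old_x/x] for old_x)
Step 1: Precondition P: x>299, i.e. old_x > 299
Step 2: Assignment gives x = old_x + 49, so old_x = x - 49
Step 3: Substitute into P: x - 49 > 299
Step 4: Simplify: x > 299+49 = 348

348


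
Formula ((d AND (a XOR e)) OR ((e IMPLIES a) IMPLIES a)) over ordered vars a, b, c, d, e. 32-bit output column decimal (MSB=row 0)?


Formula: ((d AND (a XOR e)) OR ((e IMPLIES a) IMPLIES a)) over a, b, c, d, e (32 rows)
Evaluate each row (bits = a,b,c,d,e, MSB first):
  row 0 [00000]: ((0 AND (0 XOR 0)) OR ((0 IMPLIES 0) IMPLIES 0)) -> 0
  row 1 [00001]: ((0 AND (0 XOR 1)) OR ((1 IMPLIES 0) IMPLIES 0)) -> 1
  row 2 [00010]: ((1 AND (0 XOR 0)) OR ((0 IMPLIES 0) IMPLIES 0)) -> 0
  row 3 [00011]: ((1 AND (0 XOR 1)) OR ((1 IMPLIES 0) IMPLIES 0)) -> 1
  row 4 [00100]: ((0 AND (0 XOR 0)) OR ((0 IMPLIES 0) IMPLIES 0)) -> 0
  row 5 [00101]: ((0 AND (0 XOR 1)) OR ((1 IMPLIES 0) IMPLIES 0)) -> 1
  row 6 [00110]: ((1 AND (0 XOR 0)) OR ((0 IMPLIES 0) IMPLIES 0)) -> 0
  row 7 [00111]: ((1 AND (0 XOR 1)) OR ((1 IMPLIES 0) IMPLIES 0)) -> 1
  row 8 [01000]: ((0 AND (0 XOR 0)) OR ((0 IMPLIES 0) IMPLIES 0)) -> 0
  row 9 [01001]: ((0 AND (0 XOR 1)) OR ((1 IMPLIES 0) IMPLIES 0)) -> 1
  row 10 [01010]: ((1 AND (0 XOR 0)) OR ((0 IMPLIES 0) IMPLIES 0)) -> 0
  row 11 [01011]: ((1 AND (0 XOR 1)) OR ((1 IMPLIES 0) IMPLIES 0)) -> 1
  row 12 [01100]: ((0 AND (0 XOR 0)) OR ((0 IMPLIES 0) IMPLIES 0)) -> 0
  row 13 [01101]: ((0 AND (0 XOR 1)) OR ((1 IMPLIES 0) IMPLIES 0)) -> 1
  row 14 [01110]: ((1 AND (0 XOR 0)) OR ((0 IMPLIES 0) IMPLIES 0)) -> 0
  row 15 [01111]: ((1 AND (0 XOR 1)) OR ((1 IMPLIES 0) IMPLIES 0)) -> 1
  row 16 [10000]: ((0 AND (1 XOR 0)) OR ((0 IMPLIES 1) IMPLIES 1)) -> 1
  row 17 [10001]: ((0 AND (1 XOR 1)) OR ((1 IMPLIES 1) IMPLIES 1)) -> 1
  row 18 [10010]: ((1 AND (1 XOR 0)) OR ((0 IMPLIES 1) IMPLIES 1)) -> 1
  row 19 [10011]: ((1 AND (1 XOR 1)) OR ((1 IMPLIES 1) IMPLIES 1)) -> 1
  row 20 [10100]: ((0 AND (1 XOR 0)) OR ((0 IMPLIES 1) IMPLIES 1)) -> 1
  row 21 [10101]: ((0 AND (1 XOR 1)) OR ((1 IMPLIES 1) IMPLIES 1)) -> 1
  row 22 [10110]: ((1 AND (1 XOR 0)) OR ((0 IMPLIES 1) IMPLIES 1)) -> 1
  row 23 [10111]: ((1 AND (1 XOR 1)) OR ((1 IMPLIES 1) IMPLIES 1)) -> 1
  row 24 [11000]: ((0 AND (1 XOR 0)) OR ((0 IMPLIES 1) IMPLIES 1)) -> 1
  row 25 [11001]: ((0 AND (1 XOR 1)) OR ((1 IMPLIES 1) IMPLIES 1)) -> 1
  row 26 [11010]: ((1 AND (1 XOR 0)) OR ((0 IMPLIES 1) IMPLIES 1)) -> 1
  row 27 [11011]: ((1 AND (1 XOR 1)) OR ((1 IMPLIES 1) IMPLIES 1)) -> 1
  row 28 [11100]: ((0 AND (1 XOR 0)) OR ((0 IMPLIES 1) IMPLIES 1)) -> 1
  row 29 [11101]: ((0 AND (1 XOR 1)) OR ((1 IMPLIES 1) IMPLIES 1)) -> 1
  row 30 [11110]: ((1 AND (1 XOR 0)) OR ((0 IMPLIES 1) IMPLIES 1)) -> 1
  row 31 [11111]: ((1 AND (1 XOR 1)) OR ((1 IMPLIES 1) IMPLIES 1)) -> 1
Full result column, 4 rows per line (a,b,c fixed per line; d,e runs 00..11 left to right):
  rows 0-3 [a,b,c=000]: 0101  = hex 5
  rows 4-7 [a,b,c=001]: 0101  = hex 5
  rows 8-11 [a,b,c=010]: 0101  = hex 5
  rows 12-15 [a,b,c=011]: 0101  = hex 5
  rows 16-19 [a,b,c=100]: 1111  = hex F
  rows 20-23 [a,b,c=101]: 1111  = hex F
  rows 24-27 [a,b,c=110]: 1111  = hex F
  rows 28-31 [a,b,c=111]: 1111  = hex F
Output column (row 0 .. row 31) = 01010101010101011111111111111111
Output column grouped in 4s = 0101 0101 0101 0101 1111 1111 1111 1111 = 0x5555FFFF
Convert to decimal digit by digit (value = value*16 + digit):
  5 -> 5
  5*16 + 5 = 85
  85*16 + 5 = 1365
  1365*16 + 5 = 21845
  21845*16 + 15 (F) = 349535
  349535*16 + 15 (F) = 5592575
  5592575*16 + 15 (F) = 89481215
  89481215*16 + 15 (F) = 1431699455
Decimal = 1431699455

1431699455


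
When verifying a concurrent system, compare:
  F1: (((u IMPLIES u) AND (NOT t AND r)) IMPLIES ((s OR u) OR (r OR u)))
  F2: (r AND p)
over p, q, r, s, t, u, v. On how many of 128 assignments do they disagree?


F1 = (((u IMPLIES u) AND (NOT t AND r)) IMPLIES ((s OR u) OR (r OR u)))
F2 = (r AND p)
Evaluate both on each of 128 rows (bits = p,q,r,s,t,u,v):
  row 0 [0000000]: F1=1 F2=0 (differ) -> 1
  row 1 [0000001]: F1=1 F2=0 (differ) -> 1
  row 2 [0000010]: F1=1 F2=0 (differ) -> 1
  row 3 [0000011]: F1=1 F2=0 (differ) -> 1
  row 4 [0000100]: F1=1 F2=0 (differ) -> 1
  (every remaining row is evaluated the same way; all 128 results are listed next)
Full result column, 8 rows per line (p,q,r,s fixed per line; t,u,v runs 000..111 left to right):
  rows 0-7 [p,q,r,s=0000]: 11111111  (ones: 8)
  rows 8-15 [p,q,r,s=0001]: 11111111  (ones: 8)
  rows 16-23 [p,q,r,s=0010]: 11111111  (ones: 8)
  rows 24-31 [p,q,r,s=0011]: 11111111  (ones: 8)
  rows 32-39 [p,q,r,s=0100]: 11111111  (ones: 8)
  rows 40-47 [p,q,r,s=0101]: 11111111  (ones: 8)
  rows 48-55 [p,q,r,s=0110]: 11111111  (ones: 8)
  rows 56-63 [p,q,r,s=0111]: 11111111  (ones: 8)
  rows 64-71 [p,q,r,s=1000]: 11111111  (ones: 8)
  rows 72-79 [p,q,r,s=1001]: 11111111  (ones: 8)
  rows 80-87 [p,q,r,s=1010]: 00000000  (ones: 0)
  rows 88-95 [p,q,r,s=1011]: 00000000  (ones: 0)
  rows 96-103 [p,q,r,s=1100]: 11111111  (ones: 8)
  rows 104-111 [p,q,r,s=1101]: 11111111  (ones: 8)
  rows 112-119 [p,q,r,s=1110]: 00000000  (ones: 0)
  rows 120-127 [p,q,r,s=1111]: 00000000  (ones: 0)
Disagreements = 8+8+8+8+8+8+8+8+8+8+0+0+8+8+0+0 = 96

96


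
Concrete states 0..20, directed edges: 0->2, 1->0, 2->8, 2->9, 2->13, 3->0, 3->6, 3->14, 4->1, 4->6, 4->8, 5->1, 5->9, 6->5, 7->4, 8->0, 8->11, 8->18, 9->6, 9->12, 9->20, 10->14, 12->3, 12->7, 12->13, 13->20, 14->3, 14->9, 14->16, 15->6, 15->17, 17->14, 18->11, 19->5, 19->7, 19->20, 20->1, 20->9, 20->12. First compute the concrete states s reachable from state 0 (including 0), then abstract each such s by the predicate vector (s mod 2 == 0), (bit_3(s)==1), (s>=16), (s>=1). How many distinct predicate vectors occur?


BFS from 0:
Concrete reachable: {0, 1, 2, 3, 4, 5, 6, 7, 8, 9, 11, 12, 13, 14, 16, 18, 20}
Abstract via predicates (s mod 2 == 0), (bit_3(s)==1), (s>=16), (s>=1):
  (0,0,0,1) <- {1, 3, 5, 7}
  (0,1,0,1) <- {9, 11, 13}
  (1,0,0,0) <- {0}
  (1,0,0,1) <- {2, 4, 6}
  (1,0,1,1) <- {16, 18, 20}
  (1,1,0,1) <- {8, 12, 14}
Distinct abstract states = 6

6


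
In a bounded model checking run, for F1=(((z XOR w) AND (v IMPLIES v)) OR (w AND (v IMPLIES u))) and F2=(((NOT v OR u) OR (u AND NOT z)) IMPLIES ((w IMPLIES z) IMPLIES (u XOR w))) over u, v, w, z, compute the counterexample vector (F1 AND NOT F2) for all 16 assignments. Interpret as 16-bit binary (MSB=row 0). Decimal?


F1 = (((z XOR w) AND (v IMPLIES v)) OR (w AND (v IMPLIES u)))
F2 = (((NOT v OR u) OR (u AND NOT z)) IMPLIES ((w IMPLIES z) IMPLIES (u XOR w)))
Counterexample to F1=>F2 is where F1=1 and F2=0.
Evaluate each row (bits = u,v,w,z, MSB first):
  row 0 [0000]: F1=0 F2=0 -> F1&~F2 -> 0
  row 1 [0001]: F1=1 F2=0 -> F1&~F2 -> 1
  row 2 [0010]: F1=1 F2=1 -> F1&~F2 -> 0
  row 3 [0011]: F1=1 F2=1 -> F1&~F2 -> 0
  row 4 [0100]: F1=0 F2=1 -> F1&~F2 -> 0
  row 5 [0101]: F1=1 F2=1 -> F1&~F2 -> 0
  row 6 [0110]: F1=1 F2=1 -> F1&~F2 -> 0
  row 7 [0111]: F1=0 F2=1 -> F1&~F2 -> 0
  row 8 [1000]: F1=0 F2=1 -> F1&~F2 -> 0
  row 9 [1001]: F1=1 F2=1 -> F1&~F2 -> 0
  row 10 [1010]: F1=1 F2=1 -> F1&~F2 -> 0
  row 11 [1011]: F1=1 F2=0 -> F1&~F2 -> 1
  row 12 [1100]: F1=0 F2=1 -> F1&~F2 -> 0
  row 13 [1101]: F1=1 F2=1 -> F1&~F2 -> 0
  row 14 [1110]: F1=1 F2=1 -> F1&~F2 -> 0
  row 15 [1111]: F1=1 F2=0 -> F1&~F2 -> 1
Full result column, 4 rows per line (u,v fixed per line; w,z runs 00..11 left to right):
  rows 0-3 [u,v=00]: 0100  = hex 4
  rows 4-7 [u,v=01]: 0000  = hex 0
  rows 8-11 [u,v=10]: 0001  = hex 1
  rows 12-15 [u,v=11]: 0001  = hex 1
Counterexample vector (row 0 .. row 15) = 0100000000010001
Output column grouped in 4s = 0100 0000 0001 0001 = 0x4011
Convert to decimal digit by digit (value = value*16 + digit):
  4 -> 4
  4*16 + 0 = 64
  64*16 + 1 = 1025
  1025*16 + 1 = 16401
Decimal = 16401

16401


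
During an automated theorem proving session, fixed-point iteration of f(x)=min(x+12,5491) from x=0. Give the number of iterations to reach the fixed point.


Step 1: x=0, cap=5491, increment=12
Step 2: x grows by 12 each step until capped at 5491; fixed point is x=5491
Step 3: iterations = ceil(5491/12) = 458

458


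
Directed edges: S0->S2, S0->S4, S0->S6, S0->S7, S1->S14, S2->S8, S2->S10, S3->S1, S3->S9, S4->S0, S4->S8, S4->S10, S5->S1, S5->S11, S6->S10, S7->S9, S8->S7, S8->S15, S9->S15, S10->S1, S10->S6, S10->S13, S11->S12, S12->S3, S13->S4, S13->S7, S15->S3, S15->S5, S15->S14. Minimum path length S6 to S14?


BFS layer-by-layer from S6:
  dist 0: {S6}
  dist 1: {S10}
  dist 2: {S1, S13}
  dist 3: {S4, S7, S14}
  -> S14 reached at distance 3
Shortest path length = 3

3


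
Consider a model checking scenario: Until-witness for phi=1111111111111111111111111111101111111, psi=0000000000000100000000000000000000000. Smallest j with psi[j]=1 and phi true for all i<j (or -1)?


(phi U psi) at 0: need smallest j with psi[j]=1 and phi[i]=1 for all i in [0,j).
Scan from step 0:
  step 0: phi=1, psi=0 -> continue
  step 1: phi=1, psi=0 -> continue
  step 2: phi=1, psi=0 -> continue
  step 3: phi=1, psi=0 -> continue
  step 13: psi=1 and phi held for [0,13) -> witness found
Witness step = 13

13


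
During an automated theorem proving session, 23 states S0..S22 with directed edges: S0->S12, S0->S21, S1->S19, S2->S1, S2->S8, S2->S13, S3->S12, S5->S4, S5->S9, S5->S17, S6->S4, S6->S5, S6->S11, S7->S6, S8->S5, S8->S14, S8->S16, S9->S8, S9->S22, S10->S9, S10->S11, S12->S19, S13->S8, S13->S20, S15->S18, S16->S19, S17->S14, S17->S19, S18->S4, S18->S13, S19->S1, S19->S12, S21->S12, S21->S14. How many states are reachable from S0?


BFS from S0:
  layer 0: {S0}
  layer 1: {S12, S21}
  layer 2: {S14, S19}
  layer 3: {S1}
Reachable set: {S0, S1, S12, S14, S19, S21}
Count = 6

6


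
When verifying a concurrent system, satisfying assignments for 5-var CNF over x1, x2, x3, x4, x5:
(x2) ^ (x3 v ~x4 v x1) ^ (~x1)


CNF with 3 clauses over 5 vars (32 assignments).
An assignment satisfies CNF iff every clause has >=1 true literal.
Check each row (bits = x1,x2,x3,x4,x5; clause T/F shown):
  row 0 [00000]: clauses=FTT -> 0
  row 1 [00001]: clauses=FTT -> 0
  row 2 [00010]: clauses=FFT -> 0
  row 3 [00011]: clauses=FFT -> 0
  row 4 [00100]: clauses=FTT -> 0
  row 5 [00101]: clauses=FTT -> 0
  row 6 [00110]: clauses=FTT -> 0
  row 7 [00111]: clauses=FTT -> 0
  row 8 [01000]: clauses=TTT -> 1
  row 9 [01001]: clauses=TTT -> 1
  row 10 [01010]: clauses=TFT -> 0
  row 11 [01011]: clauses=TFT -> 0
  row 12 [01100]: clauses=TTT -> 1
  row 13 [01101]: clauses=TTT -> 1
  row 14 [01110]: clauses=TTT -> 1
  row 15 [01111]: clauses=TTT -> 1
  row 16 [10000]: clauses=FTF -> 0
  row 17 [10001]: clauses=FTF -> 0
  row 18 [10010]: clauses=FTF -> 0
  row 19 [10011]: clauses=FTF -> 0
  row 20 [10100]: clauses=FTF -> 0
  row 21 [10101]: clauses=FTF -> 0
  row 22 [10110]: clauses=FTF -> 0
  row 23 [10111]: clauses=FTF -> 0
  row 24 [11000]: clauses=TTF -> 0
  row 25 [11001]: clauses=TTF -> 0
  row 26 [11010]: clauses=TTF -> 0
  row 27 [11011]: clauses=TTF -> 0
  row 28 [11100]: clauses=TTF -> 0
  row 29 [11101]: clauses=TTF -> 0
  row 30 [11110]: clauses=TTF -> 0
  row 31 [11111]: clauses=TTF -> 0
Full result column, 8 rows per line (x1,x2 fixed per line; x3,x4,x5 runs 000..111 left to right):
  rows 0-7 [x1,x2=00]: 00000000  (ones: 0)
  rows 8-15 [x1,x2=01]: 11001111  (ones: 6)
  rows 16-23 [x1,x2=10]: 00000000  (ones: 0)
  rows 24-31 [x1,x2=11]: 00000000  (ones: 0)
Satisfying assignments = 0+6+0+0 = 6

6


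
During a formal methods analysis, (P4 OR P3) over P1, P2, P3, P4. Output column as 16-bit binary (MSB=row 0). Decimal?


Formula: (P4 OR P3) over P1, P2, P3, P4 (16 rows)
Evaluate each row (bits = P1,P2,P3,P4, MSB first):
  row 0 [0000]: (0 OR 0) -> 0
  row 1 [0001]: (1 OR 0) -> 1
  row 2 [0010]: (0 OR 1) -> 1
  row 3 [0011]: (1 OR 1) -> 1
  row 4 [0100]: (0 OR 0) -> 0
  row 5 [0101]: (1 OR 0) -> 1
  row 6 [0110]: (0 OR 1) -> 1
  row 7 [0111]: (1 OR 1) -> 1
  row 8 [1000]: (0 OR 0) -> 0
  row 9 [1001]: (1 OR 0) -> 1
  row 10 [1010]: (0 OR 1) -> 1
  row 11 [1011]: (1 OR 1) -> 1
  row 12 [1100]: (0 OR 0) -> 0
  row 13 [1101]: (1 OR 0) -> 1
  row 14 [1110]: (0 OR 1) -> 1
  row 15 [1111]: (1 OR 1) -> 1
Full result column, 4 rows per line (P1,P2 fixed per line; P3,P4 runs 00..11 left to right):
  rows 0-3 [P1,P2=00]: 0111  = hex 7
  rows 4-7 [P1,P2=01]: 0111  = hex 7
  rows 8-11 [P1,P2=10]: 0111  = hex 7
  rows 12-15 [P1,P2=11]: 0111  = hex 7
Output column (row 0 .. row 15) = 0111011101110111
Output column grouped in 4s = 0111 0111 0111 0111 = 0x7777
Convert to decimal digit by digit (value = value*16 + digit):
  7 -> 7
  7*16 + 7 = 119
  119*16 + 7 = 1911
  1911*16 + 7 = 30583
Decimal = 30583

30583


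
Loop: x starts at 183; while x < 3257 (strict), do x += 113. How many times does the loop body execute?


Step 1: x goes from 183 toward 3257 by 113; the body runs while x<3257, so iterations = ceil((bound-start)/step)
Step 2: Distance=3074
Step 3: ceil(3074/113)=28

28


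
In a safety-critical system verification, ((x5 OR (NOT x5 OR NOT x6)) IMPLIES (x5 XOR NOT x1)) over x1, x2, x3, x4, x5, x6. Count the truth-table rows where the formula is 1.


Formula: ((x5 OR (NOT x5 OR NOT x6)) IMPLIES (x5 XOR NOT x1)) over 6 vars (64 rows)
Evaluate each row (x1, x2, x3, x4, x5, x6 as bits, MSB first):
  row 0 [000000]: ((0 OR (NOT 0 OR NOT 0)) IMPLIES (0 XOR NOT 0)) -> 1
  row 1 [000001]: ((0 OR (NOT 0 OR NOT 1)) IMPLIES (0 XOR NOT 0)) -> 1
  row 2 [000010]: ((1 OR (NOT 1 OR NOT 0)) IMPLIES (1 XOR NOT 0)) -> 0
  row 3 [000011]: ((1 OR (NOT 1 OR NOT 1)) IMPLIES (1 XOR NOT 0)) -> 0
  row 4 [000100]: ((0 OR (NOT 0 OR NOT 0)) IMPLIES (0 XOR NOT 0)) -> 1
  (every remaining row is evaluated the same way; all 64 results are listed next)
Full result column, 8 rows per line (x1,x2,x3 fixed per line; x4,x5,x6 runs 000..111 left to right):
  rows 0-7 [x1,x2,x3=000]: 11001100  (ones: 4)
  rows 8-15 [x1,x2,x3=001]: 11001100  (ones: 4)
  rows 16-23 [x1,x2,x3=010]: 11001100  (ones: 4)
  rows 24-31 [x1,x2,x3=011]: 11001100  (ones: 4)
  rows 32-39 [x1,x2,x3=100]: 00110011  (ones: 4)
  rows 40-47 [x1,x2,x3=101]: 00110011  (ones: 4)
  rows 48-55 [x1,x2,x3=110]: 00110011  (ones: 4)
  rows 56-63 [x1,x2,x3=111]: 00110011  (ones: 4)
Count of 1-rows = 4+4+4+4+4+4+4+4 = 32

32


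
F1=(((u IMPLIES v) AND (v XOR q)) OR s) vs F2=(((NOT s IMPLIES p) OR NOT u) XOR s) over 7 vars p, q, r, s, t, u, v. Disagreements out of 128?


F1 = (((u IMPLIES v) AND (v XOR q)) OR s)
F2 = (((NOT s IMPLIES p) OR NOT u) XOR s)
Evaluate both on each of 128 rows (bits = p,q,r,s,t,u,v):
  row 0 [0000000]: F1=0 F2=1 (differ) -> 1
  row 1 [0000001]: F1=1 F2=1 -> 0
  row 2 [0000010]: F1=0 F2=0 -> 0
  row 3 [0000011]: F1=1 F2=0 (differ) -> 1
  row 4 [0000100]: F1=0 F2=1 (differ) -> 1
  (every remaining row is evaluated the same way; all 128 results are listed next)
Full result column, 8 rows per line (p,q,r,s fixed per line; t,u,v runs 000..111 left to right):
  rows 0-7 [p,q,r,s=0000]: 10011001  (ones: 4)
  rows 8-15 [p,q,r,s=0001]: 11111111  (ones: 8)
  rows 16-23 [p,q,r,s=0010]: 10011001  (ones: 4)
  rows 24-31 [p,q,r,s=0011]: 11111111  (ones: 8)
  rows 32-39 [p,q,r,s=0100]: 01000100  (ones: 2)
  rows 40-47 [p,q,r,s=0101]: 11111111  (ones: 8)
  rows 48-55 [p,q,r,s=0110]: 01000100  (ones: 2)
  rows 56-63 [p,q,r,s=0111]: 11111111  (ones: 8)
  rows 64-71 [p,q,r,s=1000]: 10101010  (ones: 4)
  rows 72-79 [p,q,r,s=1001]: 11111111  (ones: 8)
  rows 80-87 [p,q,r,s=1010]: 10101010  (ones: 4)
  rows 88-95 [p,q,r,s=1011]: 11111111  (ones: 8)
  rows 96-103 [p,q,r,s=1100]: 01110111  (ones: 6)
  rows 104-111 [p,q,r,s=1101]: 11111111  (ones: 8)
  rows 112-119 [p,q,r,s=1110]: 01110111  (ones: 6)
  rows 120-127 [p,q,r,s=1111]: 11111111  (ones: 8)
Disagreements = 4+8+4+8+2+8+2+8+4+8+4+8+6+8+6+8 = 96

96


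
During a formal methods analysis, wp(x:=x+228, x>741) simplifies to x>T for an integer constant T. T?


Formula: wp(x:=E, P) = P[E/x] (substitute E for x in postcondition)
Step 1: Postcondition: x>741
Step 2: Substitute x+228 for x: x+228>741
Step 3: Solve for x: x > 741-228 = 513

513


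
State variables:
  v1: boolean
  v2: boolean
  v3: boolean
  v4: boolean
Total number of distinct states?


State space = product of domain sizes of all variables.
Domain sizes:
  v1 (boolean): 2
  v2 (boolean): 2
  v3 (boolean): 2
  v4 (boolean): 2
Product = 2 * 2 * 2 * 2 = 16

16


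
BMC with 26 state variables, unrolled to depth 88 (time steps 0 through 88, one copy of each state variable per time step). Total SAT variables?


BMC unrolls to depth k, creating one copy of each state var for steps 0..k.
Step count = 88 + 1 = 89 (steps 0 through 88)
Vars per step = 26
Total = 26 * 89 = 2314

2314


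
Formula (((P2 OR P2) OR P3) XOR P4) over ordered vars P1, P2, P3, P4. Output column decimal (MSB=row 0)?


Formula: (((P2 OR P2) OR P3) XOR P4) over P1, P2, P3, P4 (16 rows)
Evaluate each row (bits = P1,P2,P3,P4, MSB first):
  row 0 [0000]: (((0 OR 0) OR 0) XOR 0) -> 0
  row 1 [0001]: (((0 OR 0) OR 0) XOR 1) -> 1
  row 2 [0010]: (((0 OR 0) OR 1) XOR 0) -> 1
  row 3 [0011]: (((0 OR 0) OR 1) XOR 1) -> 0
  row 4 [0100]: (((1 OR 1) OR 0) XOR 0) -> 1
  row 5 [0101]: (((1 OR 1) OR 0) XOR 1) -> 0
  row 6 [0110]: (((1 OR 1) OR 1) XOR 0) -> 1
  row 7 [0111]: (((1 OR 1) OR 1) XOR 1) -> 0
  row 8 [1000]: (((0 OR 0) OR 0) XOR 0) -> 0
  row 9 [1001]: (((0 OR 0) OR 0) XOR 1) -> 1
  row 10 [1010]: (((0 OR 0) OR 1) XOR 0) -> 1
  row 11 [1011]: (((0 OR 0) OR 1) XOR 1) -> 0
  row 12 [1100]: (((1 OR 1) OR 0) XOR 0) -> 1
  row 13 [1101]: (((1 OR 1) OR 0) XOR 1) -> 0
  row 14 [1110]: (((1 OR 1) OR 1) XOR 0) -> 1
  row 15 [1111]: (((1 OR 1) OR 1) XOR 1) -> 0
Full result column, 4 rows per line (P1,P2 fixed per line; P3,P4 runs 00..11 left to right):
  rows 0-3 [P1,P2=00]: 0110  = hex 6
  rows 4-7 [P1,P2=01]: 1010  = hex A
  rows 8-11 [P1,P2=10]: 0110  = hex 6
  rows 12-15 [P1,P2=11]: 1010  = hex A
Output column (row 0 .. row 15) = 0110101001101010
Output column grouped in 4s = 0110 1010 0110 1010 = 0x6A6A
Convert to decimal digit by digit (value = value*16 + digit):
  6 -> 6
  6*16 + 10 (A) = 106
  106*16 + 6 = 1702
  1702*16 + 10 (A) = 27242
Decimal = 27242

27242


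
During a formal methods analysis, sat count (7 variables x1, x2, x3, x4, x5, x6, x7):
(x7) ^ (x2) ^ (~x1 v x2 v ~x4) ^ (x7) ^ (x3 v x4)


CNF with 5 clauses over 7 vars (128 assignments).
An assignment satisfies CNF iff every clause has >=1 true literal.
Check each row (bits = x1,x2,x3,x4,x5,x6,x7; clause T/F shown):
  row 0 [0000000]: clauses=FFTFF -> 0
  row 1 [0000001]: clauses=TFTTF -> 0
  row 2 [0000010]: clauses=FFTFF -> 0
  row 3 [0000011]: clauses=TFTTF -> 0
  row 4 [0000100]: clauses=FFTFF -> 0
  (every remaining row is evaluated the same way; all 128 results are listed next)
Full result column, 8 rows per line (x1,x2,x3,x4 fixed per line; x5,x6,x7 runs 000..111 left to right):
  rows 0-7 [x1,x2,x3,x4=0000]: 00000000  (ones: 0)
  rows 8-15 [x1,x2,x3,x4=0001]: 00000000  (ones: 0)
  rows 16-23 [x1,x2,x3,x4=0010]: 00000000  (ones: 0)
  rows 24-31 [x1,x2,x3,x4=0011]: 00000000  (ones: 0)
  rows 32-39 [x1,x2,x3,x4=0100]: 00000000  (ones: 0)
  rows 40-47 [x1,x2,x3,x4=0101]: 01010101  (ones: 4)
  rows 48-55 [x1,x2,x3,x4=0110]: 01010101  (ones: 4)
  rows 56-63 [x1,x2,x3,x4=0111]: 01010101  (ones: 4)
  rows 64-71 [x1,x2,x3,x4=1000]: 00000000  (ones: 0)
  rows 72-79 [x1,x2,x3,x4=1001]: 00000000  (ones: 0)
  rows 80-87 [x1,x2,x3,x4=1010]: 00000000  (ones: 0)
  rows 88-95 [x1,x2,x3,x4=1011]: 00000000  (ones: 0)
  rows 96-103 [x1,x2,x3,x4=1100]: 00000000  (ones: 0)
  rows 104-111 [x1,x2,x3,x4=1101]: 01010101  (ones: 4)
  rows 112-119 [x1,x2,x3,x4=1110]: 01010101  (ones: 4)
  rows 120-127 [x1,x2,x3,x4=1111]: 01010101  (ones: 4)
Satisfying assignments = 0+0+0+0+0+4+4+4+0+0+0+0+0+4+4+4 = 24

24


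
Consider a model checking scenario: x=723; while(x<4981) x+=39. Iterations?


Step 1: x goes from 723 toward 4981 by 39; the body runs while x<4981, so iterations = ceil((bound-start)/step)
Step 2: Distance=4258
Step 3: ceil(4258/39)=110

110


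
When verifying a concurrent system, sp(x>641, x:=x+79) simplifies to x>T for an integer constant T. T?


Formula: sp(P, x:=E) = exists old_x. (x = E[old_x/x]) AND P[old_x/x] (old_x is the value of x before the assignment; eliminate old_x by solving x = E[old_x/x] for old_x)
Step 1: Precondition P: x>641, i.e. old_x > 641
Step 2: Assignment gives x = old_x + 79, so old_x = x - 79
Step 3: Substitute into P: x - 79 > 641
Step 4: Simplify: x > 641+79 = 720

720


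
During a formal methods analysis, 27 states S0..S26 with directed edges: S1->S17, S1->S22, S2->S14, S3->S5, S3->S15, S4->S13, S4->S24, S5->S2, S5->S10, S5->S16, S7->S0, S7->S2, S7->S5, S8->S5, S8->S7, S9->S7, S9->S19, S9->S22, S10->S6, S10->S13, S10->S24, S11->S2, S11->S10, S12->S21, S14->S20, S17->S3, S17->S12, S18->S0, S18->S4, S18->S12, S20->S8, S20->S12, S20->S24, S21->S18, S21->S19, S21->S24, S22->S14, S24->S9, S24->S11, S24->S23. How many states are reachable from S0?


BFS from S0:
  layer 0: {S0}
Reachable set: {S0}
Count = 1

1


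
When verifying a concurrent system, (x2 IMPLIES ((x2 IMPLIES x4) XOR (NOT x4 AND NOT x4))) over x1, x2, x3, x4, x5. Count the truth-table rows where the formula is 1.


Formula: (x2 IMPLIES ((x2 IMPLIES x4) XOR (NOT x4 AND NOT x4))) over 5 vars (32 rows)
Evaluate each row (x1, x2, x3, x4, x5 as bits, MSB first):
  row 0 [00000]: (0 IMPLIES ((0 IMPLIES 0) XOR (NOT 0 AND NOT 0))) -> 1
  row 1 [00001]: (0 IMPLIES ((0 IMPLIES 0) XOR (NOT 0 AND NOT 0))) -> 1
  row 2 [00010]: (0 IMPLIES ((0 IMPLIES 1) XOR (NOT 1 AND NOT 1))) -> 1
  row 3 [00011]: (0 IMPLIES ((0 IMPLIES 1) XOR (NOT 1 AND NOT 1))) -> 1
  row 4 [00100]: (0 IMPLIES ((0 IMPLIES 0) XOR (NOT 0 AND NOT 0))) -> 1
  row 5 [00101]: (0 IMPLIES ((0 IMPLIES 0) XOR (NOT 0 AND NOT 0))) -> 1
  row 6 [00110]: (0 IMPLIES ((0 IMPLIES 1) XOR (NOT 1 AND NOT 1))) -> 1
  row 7 [00111]: (0 IMPLIES ((0 IMPLIES 1) XOR (NOT 1 AND NOT 1))) -> 1
  row 8 [01000]: (1 IMPLIES ((1 IMPLIES 0) XOR (NOT 0 AND NOT 0))) -> 1
  row 9 [01001]: (1 IMPLIES ((1 IMPLIES 0) XOR (NOT 0 AND NOT 0))) -> 1
  row 10 [01010]: (1 IMPLIES ((1 IMPLIES 1) XOR (NOT 1 AND NOT 1))) -> 1
  row 11 [01011]: (1 IMPLIES ((1 IMPLIES 1) XOR (NOT 1 AND NOT 1))) -> 1
  row 12 [01100]: (1 IMPLIES ((1 IMPLIES 0) XOR (NOT 0 AND NOT 0))) -> 1
  row 13 [01101]: (1 IMPLIES ((1 IMPLIES 0) XOR (NOT 0 AND NOT 0))) -> 1
  row 14 [01110]: (1 IMPLIES ((1 IMPLIES 1) XOR (NOT 1 AND NOT 1))) -> 1
  row 15 [01111]: (1 IMPLIES ((1 IMPLIES 1) XOR (NOT 1 AND NOT 1))) -> 1
  row 16 [10000]: (0 IMPLIES ((0 IMPLIES 0) XOR (NOT 0 AND NOT 0))) -> 1
  row 17 [10001]: (0 IMPLIES ((0 IMPLIES 0) XOR (NOT 0 AND NOT 0))) -> 1
  row 18 [10010]: (0 IMPLIES ((0 IMPLIES 1) XOR (NOT 1 AND NOT 1))) -> 1
  row 19 [10011]: (0 IMPLIES ((0 IMPLIES 1) XOR (NOT 1 AND NOT 1))) -> 1
  row 20 [10100]: (0 IMPLIES ((0 IMPLIES 0) XOR (NOT 0 AND NOT 0))) -> 1
  row 21 [10101]: (0 IMPLIES ((0 IMPLIES 0) XOR (NOT 0 AND NOT 0))) -> 1
  row 22 [10110]: (0 IMPLIES ((0 IMPLIES 1) XOR (NOT 1 AND NOT 1))) -> 1
  row 23 [10111]: (0 IMPLIES ((0 IMPLIES 1) XOR (NOT 1 AND NOT 1))) -> 1
  row 24 [11000]: (1 IMPLIES ((1 IMPLIES 0) XOR (NOT 0 AND NOT 0))) -> 1
  row 25 [11001]: (1 IMPLIES ((1 IMPLIES 0) XOR (NOT 0 AND NOT 0))) -> 1
  row 26 [11010]: (1 IMPLIES ((1 IMPLIES 1) XOR (NOT 1 AND NOT 1))) -> 1
  row 27 [11011]: (1 IMPLIES ((1 IMPLIES 1) XOR (NOT 1 AND NOT 1))) -> 1
  row 28 [11100]: (1 IMPLIES ((1 IMPLIES 0) XOR (NOT 0 AND NOT 0))) -> 1
  row 29 [11101]: (1 IMPLIES ((1 IMPLIES 0) XOR (NOT 0 AND NOT 0))) -> 1
  row 30 [11110]: (1 IMPLIES ((1 IMPLIES 1) XOR (NOT 1 AND NOT 1))) -> 1
  row 31 [11111]: (1 IMPLIES ((1 IMPLIES 1) XOR (NOT 1 AND NOT 1))) -> 1
Full result column, 8 rows per line (x1,x2 fixed per line; x3,x4,x5 runs 000..111 left to right):
  rows 0-7 [x1,x2=00]: 11111111  (ones: 8)
  rows 8-15 [x1,x2=01]: 11111111  (ones: 8)
  rows 16-23 [x1,x2=10]: 11111111  (ones: 8)
  rows 24-31 [x1,x2=11]: 11111111  (ones: 8)
Count of 1-rows = 8+8+8+8 = 32

32


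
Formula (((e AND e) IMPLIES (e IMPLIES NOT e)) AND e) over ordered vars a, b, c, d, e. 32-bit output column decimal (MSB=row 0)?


Formula: (((e AND e) IMPLIES (e IMPLIES NOT e)) AND e) over a, b, c, d, e (32 rows)
Evaluate each row (bits = a,b,c,d,e, MSB first):
  row 0 [00000]: (((0 AND 0) IMPLIES (0 IMPLIES NOT 0)) AND 0) -> 0
  row 1 [00001]: (((1 AND 1) IMPLIES (1 IMPLIES NOT 1)) AND 1) -> 0
  row 2 [00010]: (((0 AND 0) IMPLIES (0 IMPLIES NOT 0)) AND 0) -> 0
  row 3 [00011]: (((1 AND 1) IMPLIES (1 IMPLIES NOT 1)) AND 1) -> 0
  row 4 [00100]: (((0 AND 0) IMPLIES (0 IMPLIES NOT 0)) AND 0) -> 0
  row 5 [00101]: (((1 AND 1) IMPLIES (1 IMPLIES NOT 1)) AND 1) -> 0
  row 6 [00110]: (((0 AND 0) IMPLIES (0 IMPLIES NOT 0)) AND 0) -> 0
  row 7 [00111]: (((1 AND 1) IMPLIES (1 IMPLIES NOT 1)) AND 1) -> 0
  row 8 [01000]: (((0 AND 0) IMPLIES (0 IMPLIES NOT 0)) AND 0) -> 0
  row 9 [01001]: (((1 AND 1) IMPLIES (1 IMPLIES NOT 1)) AND 1) -> 0
  row 10 [01010]: (((0 AND 0) IMPLIES (0 IMPLIES NOT 0)) AND 0) -> 0
  row 11 [01011]: (((1 AND 1) IMPLIES (1 IMPLIES NOT 1)) AND 1) -> 0
  row 12 [01100]: (((0 AND 0) IMPLIES (0 IMPLIES NOT 0)) AND 0) -> 0
  row 13 [01101]: (((1 AND 1) IMPLIES (1 IMPLIES NOT 1)) AND 1) -> 0
  row 14 [01110]: (((0 AND 0) IMPLIES (0 IMPLIES NOT 0)) AND 0) -> 0
  row 15 [01111]: (((1 AND 1) IMPLIES (1 IMPLIES NOT 1)) AND 1) -> 0
  row 16 [10000]: (((0 AND 0) IMPLIES (0 IMPLIES NOT 0)) AND 0) -> 0
  row 17 [10001]: (((1 AND 1) IMPLIES (1 IMPLIES NOT 1)) AND 1) -> 0
  row 18 [10010]: (((0 AND 0) IMPLIES (0 IMPLIES NOT 0)) AND 0) -> 0
  row 19 [10011]: (((1 AND 1) IMPLIES (1 IMPLIES NOT 1)) AND 1) -> 0
  row 20 [10100]: (((0 AND 0) IMPLIES (0 IMPLIES NOT 0)) AND 0) -> 0
  row 21 [10101]: (((1 AND 1) IMPLIES (1 IMPLIES NOT 1)) AND 1) -> 0
  row 22 [10110]: (((0 AND 0) IMPLIES (0 IMPLIES NOT 0)) AND 0) -> 0
  row 23 [10111]: (((1 AND 1) IMPLIES (1 IMPLIES NOT 1)) AND 1) -> 0
  row 24 [11000]: (((0 AND 0) IMPLIES (0 IMPLIES NOT 0)) AND 0) -> 0
  row 25 [11001]: (((1 AND 1) IMPLIES (1 IMPLIES NOT 1)) AND 1) -> 0
  row 26 [11010]: (((0 AND 0) IMPLIES (0 IMPLIES NOT 0)) AND 0) -> 0
  row 27 [11011]: (((1 AND 1) IMPLIES (1 IMPLIES NOT 1)) AND 1) -> 0
  row 28 [11100]: (((0 AND 0) IMPLIES (0 IMPLIES NOT 0)) AND 0) -> 0
  row 29 [11101]: (((1 AND 1) IMPLIES (1 IMPLIES NOT 1)) AND 1) -> 0
  row 30 [11110]: (((0 AND 0) IMPLIES (0 IMPLIES NOT 0)) AND 0) -> 0
  row 31 [11111]: (((1 AND 1) IMPLIES (1 IMPLIES NOT 1)) AND 1) -> 0
Full result column, 4 rows per line (a,b,c fixed per line; d,e runs 00..11 left to right):
  rows 0-3 [a,b,c=000]: 0000  = hex 0
  rows 4-7 [a,b,c=001]: 0000  = hex 0
  rows 8-11 [a,b,c=010]: 0000  = hex 0
  rows 12-15 [a,b,c=011]: 0000  = hex 0
  rows 16-19 [a,b,c=100]: 0000  = hex 0
  rows 20-23 [a,b,c=101]: 0000  = hex 0
  rows 24-27 [a,b,c=110]: 0000  = hex 0
  rows 28-31 [a,b,c=111]: 0000  = hex 0
Output column (row 0 .. row 31) = 00000000000000000000000000000000
Output column grouped in 4s = 0000 0000 0000 0000 0000 0000 0000 0000 = 0x00000000
Convert to decimal digit by digit (value = value*16 + digit):
  0 -> 0
  0*16 + 0 = 0
  0*16 + 0 = 0
  0*16 + 0 = 0
  0*16 + 0 = 0
  0*16 + 0 = 0
  0*16 + 0 = 0
  0*16 + 0 = 0
Decimal = 0

0
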